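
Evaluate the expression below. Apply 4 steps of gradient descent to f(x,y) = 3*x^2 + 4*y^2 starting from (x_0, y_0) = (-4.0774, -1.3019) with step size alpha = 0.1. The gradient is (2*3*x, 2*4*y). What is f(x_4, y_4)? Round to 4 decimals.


Gradient descent on f(x,y) = 3*x^2 + 4*y^2.
Starting point: (-4.0774, -1.3019), alpha = 0.1
Step 1: grad_x = 2*3*-4.0774 = -24.4644, grad_y = 2*4*-1.3019 = -10.4152
  x_1 = -4.0774 - 0.1*-24.4644 = -1.631
  y_1 = -1.3019 - 0.1*-10.4152 = -0.2604
Step 2: grad_x = 2*3*-1.631 = -9.7858, grad_y = 2*4*-0.2604 = -2.083
  x_2 = -1.631 - 0.1*-9.7858 = -0.6524
  y_2 = -0.2604 - 0.1*-2.083 = -0.0521
Step 3: grad_x = 2*3*-0.6524 = -3.9143, grad_y = 2*4*-0.0521 = -0.4166
  x_3 = -0.6524 - 0.1*-3.9143 = -0.261
  y_3 = -0.0521 - 0.1*-0.4166 = -0.0104
Step 4: grad_x = 2*3*-0.261 = -1.5657, grad_y = 2*4*-0.0104 = -0.0833
  x_4 = -0.261 - 0.1*-1.5657 = -0.1044
  y_4 = -0.0104 - 0.1*-0.0833 = -0.0021
f(-0.1044, -0.0021) = 3*(-0.1044)^2 + 4*(-0.0021)^2 = 0.0327


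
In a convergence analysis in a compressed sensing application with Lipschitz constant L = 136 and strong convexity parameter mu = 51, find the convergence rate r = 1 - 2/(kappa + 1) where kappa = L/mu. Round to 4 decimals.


Step 1: Compute the condition number.
kappa = L/mu = 136/51 = 2.6667
Step 2: Compute the convergence rate.
r = 1 - 2/(kappa + 1) = 1 - 2*mu/(L + mu) = (L - mu)/(L + mu) = 85/187 = 0.4545


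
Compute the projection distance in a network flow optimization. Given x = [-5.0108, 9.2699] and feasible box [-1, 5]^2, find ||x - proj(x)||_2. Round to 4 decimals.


Project each component onto [-1, 5].
clip(-5.0108) = -1.0, clip(9.2699) = 5.0
Projection = [-1.0, 5.0]
Squared diffs: [16.0865, 18.232]
Distance = sqrt(34.3185) = 5.8582


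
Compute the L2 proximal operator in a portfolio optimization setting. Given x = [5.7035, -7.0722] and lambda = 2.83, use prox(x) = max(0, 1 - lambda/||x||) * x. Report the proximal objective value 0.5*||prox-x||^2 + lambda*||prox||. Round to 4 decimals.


Step 1: Compute ||x||.
||x|| = 9.0855
Step 2: Compute scaling factor.
scale = max(0, 1 - 2.83/9.0855) = 0.6885
Step 3: prox(x) = [3.9269, -4.8693]
||prox(x)|| = 6.2555
Step 4: Proximal objective.
0.5*||prox-x||^2 = 4.0045
lambda*||prox|| = 17.7031
Total = 21.7075


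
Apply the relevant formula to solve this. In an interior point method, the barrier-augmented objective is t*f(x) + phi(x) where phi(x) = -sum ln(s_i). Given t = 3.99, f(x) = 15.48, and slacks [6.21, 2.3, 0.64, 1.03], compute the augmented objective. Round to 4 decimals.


Step 1: Compute log-barrier.
ln values: [1.8262, 0.8329, -0.4463, 0.0296]
phi = -(1.8262 + 0.8329 - 0.4463 + 0.0296) = -2.2423
Step 2: Compute augmented objective.
t*f(x) = 3.99*15.48 = 61.7652
Total = 61.7652 - 2.2423 = 59.5229


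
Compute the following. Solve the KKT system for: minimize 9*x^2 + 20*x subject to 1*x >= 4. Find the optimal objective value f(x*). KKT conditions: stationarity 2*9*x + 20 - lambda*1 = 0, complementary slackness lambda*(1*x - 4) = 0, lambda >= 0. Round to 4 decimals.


Step 1: Try lambda = 0 (constraint inactive).
x_unc = -20/(2*9) = -1.1111
Check: 1*-1.1111 = -1.1111 < 4 -- violated!
Step 2: Constraint must be active: 1*x = 4
x* = 4/1 = 4.0
lambda = (2*9*4.0 + 20)/1 = 92.0
Step 3: Compute optimal value.
f(x*) = 9*4.0^2 + 20*4.0 = 224.0


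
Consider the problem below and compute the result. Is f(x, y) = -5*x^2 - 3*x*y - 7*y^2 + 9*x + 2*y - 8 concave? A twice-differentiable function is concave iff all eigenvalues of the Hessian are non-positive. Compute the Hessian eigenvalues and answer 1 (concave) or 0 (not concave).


The Hessian of f(x,y) = -5*x^2 - 3*x*y - 7*y^2 + 9*x + 2*y - 8 is:
H = [[-10, -3], [-3, -14]]
Trace = -10 - 14 = -24
Determinant = -10*-14 - (-3)^2 = 131
Discriminant = (-24)^2 - 4*131 = 52.0
Eigenvalues: lambda_1 = -15.6056, lambda_2 = -8.3944
The function is concave.

1


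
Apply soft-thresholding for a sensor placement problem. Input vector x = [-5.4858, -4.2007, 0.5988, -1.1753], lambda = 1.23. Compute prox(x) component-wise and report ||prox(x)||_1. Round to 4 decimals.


Soft-thresholding with lambda = 1.23:
prox(-5.4858) = sign(-5.4858)*max(|-5.4858| - 1.23, 0) = -4.2558
prox(-4.2007) = sign(-4.2007)*max(|-4.2007| - 1.23, 0) = -2.9707
prox(0.5988) = sign(0.5988)*max(|0.5988| - 1.23, 0) = 0.0
prox(-1.1753) = sign(-1.1753)*max(|-1.1753| - 1.23, 0) = 0.0
prox(x) = [-4.2558, -2.9707, 0.0, 0.0]
||prox(x)||_1 = 4.2558 + 2.9707 + 0.0 + 0.0 = 7.2265


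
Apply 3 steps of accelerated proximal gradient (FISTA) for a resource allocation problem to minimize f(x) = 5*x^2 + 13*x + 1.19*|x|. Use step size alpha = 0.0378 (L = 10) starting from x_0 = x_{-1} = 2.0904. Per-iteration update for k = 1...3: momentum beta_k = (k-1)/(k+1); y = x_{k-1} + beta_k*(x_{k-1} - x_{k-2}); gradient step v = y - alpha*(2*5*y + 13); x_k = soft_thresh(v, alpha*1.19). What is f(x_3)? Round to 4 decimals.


FISTA on f(x) = 5*x^2 + 13*x + 1.19*|x|
L = 10, alpha = 0.0378
Iteration 1: beta = 0.0, y = 2.0904 + 0.0*(2.0904 - 2.0904) = 2.0904
  grad(y) = 33.904, v = y - alpha*grad = 0.8088
  prox(v) = soft_thresh(0.8088, 0.045) = 0.7638
Iteration 2: beta = 0.3333, y = 0.7638 + 0.3333*(0.7638 - 2.0904) = 0.3217
  grad(y) = 16.2166, v = y - alpha*grad = -0.2913
  prox(v) = soft_thresh(-0.2913, 0.045) = -0.2463
Iteration 3: beta = 0.5, y = -0.2463 + 0.5*(-0.2463 - 0.7638) = -0.7514
  grad(y) = 5.4856, v = y - alpha*grad = -0.9588
  prox(v) = soft_thresh(-0.9588, 0.045) = -0.9138
f(x_3) = 5*(-0.9138)^2 + 13*(-0.9138) + 1.19*|-0.9138| = -6.6169


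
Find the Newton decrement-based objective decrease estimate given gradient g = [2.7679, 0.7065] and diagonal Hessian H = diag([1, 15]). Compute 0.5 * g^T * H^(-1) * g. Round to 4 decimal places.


Step 1: H is diagonal, so H^(-1) * g = [2.7679, 0.0471].
Step 2: g^T H^(-1) g = sum_i g_i^2 / H_ii
  = (2.7679)^2/1 + (0.7065)^2/15
  = 7.6613 + 0.0333 = 7.6945
Step 3: Objective decrease = 0.5 * g^T H^(-1) g = 3.8473


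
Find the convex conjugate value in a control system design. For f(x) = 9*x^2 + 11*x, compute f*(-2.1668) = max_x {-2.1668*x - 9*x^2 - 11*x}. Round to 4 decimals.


f*(y) = sup_x {y*x - a*x^2 - b*x} = sup_x {(y-b)*x - a*x^2}
FOC: (y - b) - 2a*x = 0 => x* = (y - b)/(2a)
x* = (-2.1668 - 11)/(2*9) = -0.7315
f*(-2.1668) = (y-b)^2/(4a) = (-2.1668 - 11)^2/(4*9)
= 173.3646/36 = 4.8157


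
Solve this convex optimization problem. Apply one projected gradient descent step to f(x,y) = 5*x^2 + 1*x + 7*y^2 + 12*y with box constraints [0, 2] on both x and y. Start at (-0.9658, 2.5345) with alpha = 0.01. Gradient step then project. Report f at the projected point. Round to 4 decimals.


Step 1: Compute gradient at (-0.9658, 2.5345).
grad_x = 2*5*-0.9658 + 1 = -8.658
grad_y = 2*7*2.5345 + 12 = 47.483
Step 2: Gradient step.
x_raw = -0.9658 - 0.01*-8.658 = -0.8792
y_raw = 2.5345 - 0.01*47.483 = 2.0597
Step 3: Project onto [0, 2].
x_proj = clip(-0.8792) = 0.0
y_proj = clip(2.0597) = 2.0
Step 4: Evaluate f.
f(0.0, 2.0) = 52.0


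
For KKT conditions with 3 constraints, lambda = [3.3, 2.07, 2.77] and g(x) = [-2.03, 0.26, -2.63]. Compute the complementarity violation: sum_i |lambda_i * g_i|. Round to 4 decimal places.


KKT complementary slackness check:
lambda_1 * g_1 = 3.3 * -2.03 = -6.699
lambda_2 * g_2 = 2.07 * 0.26 = 0.5382
lambda_3 * g_3 = 2.77 * -2.63 = -7.2851
Total violation = 6.699 + 0.5382 + 7.2851 = 14.5223


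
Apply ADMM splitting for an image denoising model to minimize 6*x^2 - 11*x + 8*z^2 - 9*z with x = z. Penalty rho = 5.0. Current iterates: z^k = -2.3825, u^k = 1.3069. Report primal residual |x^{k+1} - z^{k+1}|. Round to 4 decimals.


ADMM iteration with rho = 5.0, z^k = -2.3825, u^k = 1.3069
Step 1: x-update.
Minimize 6*x^2 - 11*x + (5.0/2)*(x + 2.3825 + 1.3069)^2
FOC: (2*6 + 5.0)*x = 11 + 5.0*(-2.3825 - 1.3069)
x^{k+1} = -0.4381
Step 2: z-update.
Minimize 8*z^2 - 9*z + (5.0/2)*(-0.4381 - z + 1.3069)^2
FOC: (2*8 + 5.0)*z = 9 + 5.0*(-0.4381 + 1.3069)
z^{k+1} = 0.6354
Step 3: u-update.
u^{k+1} = 1.3069 - 0.4381 - 0.6354 = 0.2334
Step 4: Primal residual = |-0.4381 - 0.6354| = 1.0735


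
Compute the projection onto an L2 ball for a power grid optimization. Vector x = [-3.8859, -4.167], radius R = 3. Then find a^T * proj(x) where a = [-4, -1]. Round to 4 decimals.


Step 1: Compute ||x|| (intermediates to 6 decimals).
||x|| = sqrt((-3.8859)^2 + (-4.167)^2) = 5.697728
Step 2: Project.
Since ||x|| > R, scale = R/||x|| = 3/5.697728 = 0.526526, proj(x) = scale * x
proj(x) = [-2.046027, -2.194034]
Step 3: Dot product.
a^T * proj(x) = -4*(-2.046027) - 1*(-2.194034) = 10.3781


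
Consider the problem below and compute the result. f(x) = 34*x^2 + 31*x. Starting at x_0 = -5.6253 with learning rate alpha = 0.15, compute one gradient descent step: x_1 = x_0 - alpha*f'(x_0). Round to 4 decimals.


We compute the gradient at x_0 and apply the update.
f'(x) = 68*x + 31
f'(-5.6253) = 68*-5.6253 + 31 = -351.5204
x_1 = -5.6253 - 0.15*-351.5204 = 47.1028


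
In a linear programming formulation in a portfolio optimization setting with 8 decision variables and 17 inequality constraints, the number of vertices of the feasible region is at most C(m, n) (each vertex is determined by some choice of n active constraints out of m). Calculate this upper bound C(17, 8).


Each vertex corresponds to some choice of n active constraints out of m, so the number of vertices is at most C(m, n) = m! / (n!(m-n)!).
m = 17, n = 8
Numerator: 17 * 16 * 15 * 14 * 13 * 12 * 11 * 10
Denominator: 8! = 40320
C(17, 8) = 24310


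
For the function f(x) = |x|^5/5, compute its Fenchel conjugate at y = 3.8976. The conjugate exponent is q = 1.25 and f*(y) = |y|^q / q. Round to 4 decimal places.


The conjugate exponent q satisfies 1/p + 1/q = 1.
p = 5, so q = 5/(5 - 1) = 1.25
|y|^q = 3.8976^1.25 = 5.4764
f*(3.8976) = 5.4764 / 1.25 = 4.3811


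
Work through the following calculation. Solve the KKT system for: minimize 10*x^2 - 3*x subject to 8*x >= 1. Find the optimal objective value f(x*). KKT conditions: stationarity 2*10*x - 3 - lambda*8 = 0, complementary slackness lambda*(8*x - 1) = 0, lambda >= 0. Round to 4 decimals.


Step 1: Try lambda = 0 (constraint inactive).
Stationarity: 2*10*x - 3 = 0
x* = 3/(2*10) = 0.15
Check constraint: 8*0.15 = 1.2 >= 1 -- satisfied.
Step 2: Compute optimal value.
f(x*) = 10*0.15^2 - 3*0.15 = -0.225


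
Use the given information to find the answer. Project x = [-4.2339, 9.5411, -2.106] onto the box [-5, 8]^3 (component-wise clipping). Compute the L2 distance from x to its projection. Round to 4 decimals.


Project each component onto [-5, 8].
clip(-4.2339) = -4.2339, clip(9.5411) = 8.0, clip(-2.106) = -2.106
Projection = [-4.2339, 8.0, -2.106]
Squared diffs: [0.0, 2.375, 0.0]
Distance = sqrt(2.375) = 1.5411


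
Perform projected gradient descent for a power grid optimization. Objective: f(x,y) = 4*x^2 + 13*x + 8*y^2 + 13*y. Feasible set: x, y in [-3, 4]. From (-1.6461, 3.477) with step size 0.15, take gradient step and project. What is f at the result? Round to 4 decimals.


Step 1: Compute gradient at (-1.6461, 3.477).
grad_x = 2*4*-1.6461 + 13 = -0.1688
grad_y = 2*8*3.477 + 13 = 68.632
Step 2: Gradient step.
x_raw = -1.6461 - 0.15*-0.1688 = -1.6208
y_raw = 3.477 - 0.15*68.632 = -6.8178
Step 3: Project onto [-3, 4].
x_proj = clip(-1.6208) = -1.6208
y_proj = clip(-6.8178) = -3.0
Step 4: Evaluate f.
f(-1.6208, -3.0) = 22.4376


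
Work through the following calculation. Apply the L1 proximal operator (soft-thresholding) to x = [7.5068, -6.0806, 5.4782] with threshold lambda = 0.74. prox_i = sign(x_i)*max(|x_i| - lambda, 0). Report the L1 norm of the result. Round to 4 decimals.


Soft-thresholding with lambda = 0.74:
prox(7.5068) = sign(7.5068)*max(|7.5068| - 0.74, 0) = 6.7668
prox(-6.0806) = sign(-6.0806)*max(|-6.0806| - 0.74, 0) = -5.3406
prox(5.4782) = sign(5.4782)*max(|5.4782| - 0.74, 0) = 4.7382
prox(x) = [6.7668, -5.3406, 4.7382]
||prox(x)||_1 = 6.7668 + 5.3406 + 4.7382 = 16.8456


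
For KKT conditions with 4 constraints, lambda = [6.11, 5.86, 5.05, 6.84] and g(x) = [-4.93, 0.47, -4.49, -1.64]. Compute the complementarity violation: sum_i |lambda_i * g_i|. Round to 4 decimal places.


KKT complementary slackness check:
lambda_1 * g_1 = 6.11 * -4.93 = -30.1223
lambda_2 * g_2 = 5.86 * 0.47 = 2.7542
lambda_3 * g_3 = 5.05 * -4.49 = -22.6745
lambda_4 * g_4 = 6.84 * -1.64 = -11.2176
Total violation = 30.1223 + 2.7542 + 22.6745 + 11.2176 = 66.7686


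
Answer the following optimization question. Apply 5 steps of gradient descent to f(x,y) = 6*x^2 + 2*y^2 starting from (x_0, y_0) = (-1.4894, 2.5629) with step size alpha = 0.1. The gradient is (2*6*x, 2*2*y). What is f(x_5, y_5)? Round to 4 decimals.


Gradient descent on f(x,y) = 6*x^2 + 2*y^2.
Starting point: (-1.4894, 2.5629), alpha = 0.1
Step 1: grad_x = 2*6*-1.4894 = -17.8728, grad_y = 2*2*2.5629 = 10.2516
  x_1 = -1.4894 - 0.1*-17.8728 = 0.2979
  y_1 = 2.5629 - 0.1*10.2516 = 1.5377
Step 2: grad_x = 2*6*0.2979 = 3.5746, grad_y = 2*2*1.5377 = 6.151
  x_2 = 0.2979 - 0.1*3.5746 = -0.0596
  y_2 = 1.5377 - 0.1*6.151 = 0.9226
Step 3: grad_x = 2*6*-0.0596 = -0.7149, grad_y = 2*2*0.9226 = 3.6906
  x_3 = -0.0596 - 0.1*-0.7149 = 0.0119
  y_3 = 0.9226 - 0.1*3.6906 = 0.5536
Step 4: grad_x = 2*6*0.0119 = 0.143, grad_y = 2*2*0.5536 = 2.2143
  x_4 = 0.0119 - 0.1*0.143 = -0.0024
  y_4 = 0.5536 - 0.1*2.2143 = 0.3322
Step 5: grad_x = 2*6*-0.0024 = -0.0286, grad_y = 2*2*0.3322 = 1.3286
  x_5 = -0.0024 - 0.1*-0.0286 = 0.0005
  y_5 = 0.3322 - 0.1*1.3286 = 0.1993
f(0.0005, 0.1993) = 6*0.0005^2 + 2*0.1993^2 = 0.0794


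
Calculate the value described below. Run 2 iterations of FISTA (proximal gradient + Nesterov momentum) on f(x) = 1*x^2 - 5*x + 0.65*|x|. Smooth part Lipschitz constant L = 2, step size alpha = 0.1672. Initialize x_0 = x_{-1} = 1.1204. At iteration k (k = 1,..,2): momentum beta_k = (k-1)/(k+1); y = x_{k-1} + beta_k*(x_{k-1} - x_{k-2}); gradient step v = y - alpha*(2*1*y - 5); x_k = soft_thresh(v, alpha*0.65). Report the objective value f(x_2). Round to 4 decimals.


FISTA on f(x) = 1*x^2 - 5*x + 0.65*|x|
L = 2, alpha = 0.1672
Iteration 1: beta = 0.0, y = 1.1204 + 0.0*(1.1204 - 1.1204) = 1.1204
  grad(y) = -2.7592, v = y - alpha*grad = 1.5817
  prox(v) = soft_thresh(1.5817, 0.1087) = 1.4731
Iteration 2: beta = 0.3333, y = 1.4731 + 0.3333*(1.4731 - 1.1204) = 1.5906
  grad(y) = -1.8188, v = y - alpha*grad = 1.8947
  prox(v) = soft_thresh(1.8947, 0.1087) = 1.786
f(x_2) = 1*1.786^2 - 5*1.786 + 0.65*|1.786| = -4.5793


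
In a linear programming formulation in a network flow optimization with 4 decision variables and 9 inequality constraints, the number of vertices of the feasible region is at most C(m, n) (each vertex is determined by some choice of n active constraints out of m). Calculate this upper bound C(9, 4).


Each vertex corresponds to some choice of n active constraints out of m, so the number of vertices is at most C(m, n) = m! / (n!(m-n)!).
m = 9, n = 4
Numerator: 9 * 8 * 7 * 6
Denominator: 4! = 24
C(9, 4) = 126


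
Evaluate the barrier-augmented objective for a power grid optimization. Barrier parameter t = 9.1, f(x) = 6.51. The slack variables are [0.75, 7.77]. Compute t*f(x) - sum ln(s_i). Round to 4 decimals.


Step 1: Compute log-barrier.
ln values: [-0.2877, 2.0503]
phi = -(-0.2877 + 2.0503) = -1.7626
Step 2: Compute augmented objective.
t*f(x) = 9.1*6.51 = 59.241
Total = 59.241 - 1.7626 = 57.4784


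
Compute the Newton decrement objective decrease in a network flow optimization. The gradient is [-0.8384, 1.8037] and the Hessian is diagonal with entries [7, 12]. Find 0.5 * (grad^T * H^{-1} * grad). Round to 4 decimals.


Step 1: H is diagonal, so H^(-1) * g = [-0.1198, 0.1503].
Step 2: g^T H^(-1) g = sum_i g_i^2 / H_ii
  = (-0.8384)^2/7 + (1.8037)^2/12
  = 0.1004 + 0.2711 = 0.3715
Step 3: Objective decrease = 0.5 * g^T H^(-1) g = 0.1858


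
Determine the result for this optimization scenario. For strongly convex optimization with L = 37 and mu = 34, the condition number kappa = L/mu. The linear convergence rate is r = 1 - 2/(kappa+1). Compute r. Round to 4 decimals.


Step 1: Compute the condition number.
kappa = L/mu = 37/34 = 1.0882
Step 2: Compute the convergence rate.
r = 1 - 2/(kappa + 1) = 1 - 2*mu/(L + mu) = (L - mu)/(L + mu) = 3/71 = 0.0423


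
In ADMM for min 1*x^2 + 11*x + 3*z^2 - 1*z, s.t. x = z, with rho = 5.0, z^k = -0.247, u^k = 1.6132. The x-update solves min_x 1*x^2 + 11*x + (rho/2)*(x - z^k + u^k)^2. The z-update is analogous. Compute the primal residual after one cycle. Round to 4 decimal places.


ADMM iteration with rho = 5.0, z^k = -0.247, u^k = 1.6132
Step 1: x-update.
Minimize 1*x^2 + 11*x + (5.0/2)*(x + 0.247 + 1.6132)^2
FOC: (2*1 + 5.0)*x = -11 + 5.0*(-0.247 - 1.6132)
x^{k+1} = -2.9001
Step 2: z-update.
Minimize 3*z^2 - 1*z + (5.0/2)*(-2.9001 - z + 1.6132)^2
FOC: (2*3 + 5.0)*z = 1 + 5.0*(-2.9001 + 1.6132)
z^{k+1} = -0.4941
Step 3: u-update.
u^{k+1} = 1.6132 - 2.9001 + 0.4941 = -0.7929
Step 4: Primal residual = |-2.9001 + 0.4941| = 2.4061


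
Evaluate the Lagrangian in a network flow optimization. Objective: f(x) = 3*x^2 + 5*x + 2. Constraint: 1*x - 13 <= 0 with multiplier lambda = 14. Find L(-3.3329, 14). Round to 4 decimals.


Step 1: Evaluate f(x).
f(-3.3329) = 3*(-3.3329)^2 + 5*(-3.3329) + 2 = 18.6602
Step 2: Evaluate g(x).
g(-3.3329) = 1*-3.3329 - 13 = -16.3329
Step 3: Compute Lagrangian.
L = 18.6602 + 14*-16.3329 = -210.0004


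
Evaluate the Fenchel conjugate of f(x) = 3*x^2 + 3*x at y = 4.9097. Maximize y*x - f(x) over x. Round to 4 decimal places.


f*(y) = sup_x {y*x - a*x^2 - b*x} = sup_x {(y-b)*x - a*x^2}
FOC: (y - b) - 2a*x = 0 => x* = (y - b)/(2a)
x* = (4.9097 - 3)/(2*3) = 0.3183
f*(4.9097) = (y-b)^2/(4a) = (4.9097 - 3)^2/(4*3)
= 3.647/12 = 0.3039


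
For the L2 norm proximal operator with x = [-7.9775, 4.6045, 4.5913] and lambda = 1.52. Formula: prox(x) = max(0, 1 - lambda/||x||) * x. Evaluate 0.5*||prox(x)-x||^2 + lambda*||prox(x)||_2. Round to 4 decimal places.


Step 1: Compute ||x||.
||x|| = 10.2918
Step 2: Compute scaling factor.
scale = max(0, 1 - 1.52/10.2918) = 0.8523
Step 3: prox(x) = [-6.7993, 3.9245, 3.9132]
||prox(x)|| = 8.7718
Step 4: Proximal objective.
0.5*||prox-x||^2 = 1.1552
lambda*||prox|| = 13.3331
Total = 14.4884


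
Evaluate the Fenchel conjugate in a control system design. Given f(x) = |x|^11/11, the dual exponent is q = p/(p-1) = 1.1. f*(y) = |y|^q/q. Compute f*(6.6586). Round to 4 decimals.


The conjugate exponent q satisfies 1/p + 1/q = 1.
p = 11, so q = 11/(11 - 1) = 1.1
|y|^q = 6.6586^1.1 = 8.0486
f*(6.6586) = 8.0486 / 1.1 = 7.3169


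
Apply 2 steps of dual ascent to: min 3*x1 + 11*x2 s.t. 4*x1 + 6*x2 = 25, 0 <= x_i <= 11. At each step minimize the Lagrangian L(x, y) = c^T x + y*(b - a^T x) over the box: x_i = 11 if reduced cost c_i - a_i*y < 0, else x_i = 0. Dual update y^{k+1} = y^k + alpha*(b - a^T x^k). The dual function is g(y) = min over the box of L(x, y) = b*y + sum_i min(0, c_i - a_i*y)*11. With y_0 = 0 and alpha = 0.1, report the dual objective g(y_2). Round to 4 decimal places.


Dual ascent for LP: min 3*x1 + 11*x2, 4*x1 + 6*x2 = 25, 0 <= x_i <= 11
Step 1: y^k = 0.0, reduced costs: (3.0, 11.0)
  x^k = (0.0, 0.0), subgradient = b - a^T x = 25.0
  y^{k+1} = 0.0 + 0.1*25.0 = 2.5
Step 2: y^k = 2.5, reduced costs: (-7.0, -4.0)
  x^k = (11.0, 11.0), subgradient = b - a^T x = -85.0
  y^{k+1} = 2.5 + 0.1*-85.0 = -6.0
Dual objective at y_2 = -6.0: reduced costs (27.0, 47.0), box minimizer x = (0.0, 0.0)
g(y_2) = b*y + (c1 - a1*y)*x1 + (c2 - a2*y)*x2 = 25*(-6.0) + 27.0*0.0 + 47.0*0.0 = -150.0 + 0.0 + 0.0 = -150.0


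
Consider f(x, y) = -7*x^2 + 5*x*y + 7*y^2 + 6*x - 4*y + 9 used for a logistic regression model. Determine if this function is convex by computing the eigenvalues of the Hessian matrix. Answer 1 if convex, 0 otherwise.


The Hessian of f(x,y) = -7*x^2 + 5*x*y + 7*y^2 + 6*x - 4*y + 9 is:
H = [[-14, 5], [5, 14]]
Trace = -14 + 14 = 0
Determinant = -14*14 - (5)^2 = -221
Discriminant = (0)^2 - 4*-221 = 884.0
Eigenvalues: lambda_1 = -14.8661, lambda_2 = 14.8661
The function is not convex.

0


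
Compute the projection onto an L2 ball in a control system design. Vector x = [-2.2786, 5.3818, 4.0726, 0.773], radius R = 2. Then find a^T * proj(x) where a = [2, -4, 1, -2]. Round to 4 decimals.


Step 1: Compute ||x|| (intermediates to 6 decimals).
||x|| = sqrt((-2.2786)^2 + 5.3818^2 + 4.0726^2 + 0.773^2) = 7.165151
Step 2: Project.
Since ||x|| > R, scale = R/||x|| = 2/7.165151 = 0.279129, proj(x) = scale * x
proj(x) = [-0.636023, 1.502216, 1.136781, 0.215767]
Step 3: Dot product.
a^T * proj(x) = 2*(-0.636023) - 4*1.502216 + 1*1.136781 - 2*0.215767 = -6.5757


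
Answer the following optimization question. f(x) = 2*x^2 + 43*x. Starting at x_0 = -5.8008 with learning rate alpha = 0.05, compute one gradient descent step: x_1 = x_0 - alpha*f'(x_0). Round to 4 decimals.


We compute the gradient at x_0 and apply the update.
f'(x) = 4*x + 43
f'(-5.8008) = 4*-5.8008 + 43 = 19.7968
x_1 = -5.8008 - 0.05*19.7968 = -6.7906


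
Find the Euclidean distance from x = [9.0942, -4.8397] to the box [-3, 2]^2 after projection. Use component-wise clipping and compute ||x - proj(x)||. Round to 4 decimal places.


Project each component onto [-3, 2].
clip(9.0942) = 2.0, clip(-4.8397) = -3.0
Projection = [2.0, -3.0]
Squared diffs: [50.3277, 3.3845]
Distance = sqrt(53.7122) = 7.3289


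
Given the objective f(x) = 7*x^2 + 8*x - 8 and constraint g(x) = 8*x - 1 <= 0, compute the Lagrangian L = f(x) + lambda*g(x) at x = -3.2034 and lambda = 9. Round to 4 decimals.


Step 1: Evaluate f(x).
f(-3.2034) = 7*(-3.2034)^2 + 8*(-3.2034) - 8 = 38.2052
Step 2: Evaluate g(x).
g(-3.2034) = 8*-3.2034 - 1 = -26.6272
Step 3: Compute Lagrangian.
L = 38.2052 + 9*-26.6272 = -201.4396


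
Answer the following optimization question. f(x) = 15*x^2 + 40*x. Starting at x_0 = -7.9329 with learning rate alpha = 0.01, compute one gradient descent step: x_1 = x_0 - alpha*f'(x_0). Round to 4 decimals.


We compute the gradient at x_0 and apply the update.
f'(x) = 30*x + 40
f'(-7.9329) = 30*-7.9329 + 40 = -197.987
x_1 = -7.9329 - 0.01*-197.987 = -5.953


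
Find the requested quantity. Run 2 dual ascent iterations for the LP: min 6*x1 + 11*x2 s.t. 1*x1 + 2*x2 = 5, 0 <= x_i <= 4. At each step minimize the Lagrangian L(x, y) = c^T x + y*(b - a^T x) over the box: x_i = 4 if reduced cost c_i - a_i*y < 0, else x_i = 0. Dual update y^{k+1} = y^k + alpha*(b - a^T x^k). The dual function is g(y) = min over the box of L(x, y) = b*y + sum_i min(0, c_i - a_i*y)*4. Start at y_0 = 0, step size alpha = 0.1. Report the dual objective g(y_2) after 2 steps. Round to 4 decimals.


Dual ascent for LP: min 6*x1 + 11*x2, 1*x1 + 2*x2 = 5, 0 <= x_i <= 4
Step 1: y^k = 0.0, reduced costs: (6.0, 11.0)
  x^k = (0.0, 0.0), subgradient = b - a^T x = 5.0
  y^{k+1} = 0.0 + 0.1*5.0 = 0.5
Step 2: y^k = 0.5, reduced costs: (5.5, 10.0)
  x^k = (0.0, 0.0), subgradient = b - a^T x = 5.0
  y^{k+1} = 0.5 + 0.1*5.0 = 1.0
Dual objective at y_2 = 1.0: reduced costs (5.0, 9.0), box minimizer x = (0.0, 0.0)
g(y_2) = b*y + (c1 - a1*y)*x1 + (c2 - a2*y)*x2 = 5*1.0 + 5.0*0.0 + 9.0*0.0 = 5.0 + 0.0 + 0.0 = 5.0


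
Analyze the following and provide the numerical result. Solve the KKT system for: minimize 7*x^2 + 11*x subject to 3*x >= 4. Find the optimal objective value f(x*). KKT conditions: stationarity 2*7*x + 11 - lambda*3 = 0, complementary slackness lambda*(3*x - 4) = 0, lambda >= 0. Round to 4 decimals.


Step 1: Try lambda = 0 (constraint inactive).
x_unc = -11/(2*7) = -0.7857
Check: 3*-0.7857 = -2.3571 < 4 -- violated!
Step 2: Constraint must be active: 3*x = 4
x* = 4/3 = 1.3333 (rounded; the exact value 4/3 is used below)
lambda = (2*7*(4/3) + 11)/3 = 9.8889
Step 3: Compute optimal value.
f(x*) = 7*(4/3)^2 + 11*(4/3) = 27.1111


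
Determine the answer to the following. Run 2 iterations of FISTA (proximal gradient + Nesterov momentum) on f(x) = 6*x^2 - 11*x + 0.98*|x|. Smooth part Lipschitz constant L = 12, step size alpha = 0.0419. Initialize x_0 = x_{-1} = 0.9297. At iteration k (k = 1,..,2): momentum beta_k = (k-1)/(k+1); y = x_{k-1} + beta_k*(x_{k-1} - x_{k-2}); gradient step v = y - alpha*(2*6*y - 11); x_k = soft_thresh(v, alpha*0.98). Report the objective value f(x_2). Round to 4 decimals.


FISTA on f(x) = 6*x^2 - 11*x + 0.98*|x|
L = 12, alpha = 0.0419
Iteration 1: beta = 0.0, y = 0.9297 + 0.0*(0.9297 - 0.9297) = 0.9297
  grad(y) = 0.1564, v = y - alpha*grad = 0.9231
  prox(v) = soft_thresh(0.9231, 0.0411) = 0.8821
Iteration 2: beta = 0.3333, y = 0.8821 + 0.3333*(0.8821 - 0.9297) = 0.8662
  grad(y) = -0.6054, v = y - alpha*grad = 0.8916
  prox(v) = soft_thresh(0.8916, 0.0411) = 0.8505
f(x_2) = 6*0.8505^2 - 11*0.8505 + 0.98*|0.8505| = -4.1819


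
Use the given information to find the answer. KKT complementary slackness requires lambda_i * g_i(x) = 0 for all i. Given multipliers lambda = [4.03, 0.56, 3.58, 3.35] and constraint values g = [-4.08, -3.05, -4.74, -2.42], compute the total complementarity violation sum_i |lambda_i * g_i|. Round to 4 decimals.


KKT complementary slackness check:
lambda_1 * g_1 = 4.03 * -4.08 = -16.4424
lambda_2 * g_2 = 0.56 * -3.05 = -1.708
lambda_3 * g_3 = 3.58 * -4.74 = -16.9692
lambda_4 * g_4 = 3.35 * -2.42 = -8.107
Total violation = 16.4424 + 1.708 + 16.9692 + 8.107 = 43.2266


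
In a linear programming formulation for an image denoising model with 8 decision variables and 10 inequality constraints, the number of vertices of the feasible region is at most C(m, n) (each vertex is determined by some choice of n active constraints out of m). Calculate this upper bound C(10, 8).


Each vertex corresponds to some choice of n active constraints out of m, so the number of vertices is at most C(m, n) = m! / (n!(m-n)!).
m = 10, n = 8
Numerator: 10 * 9 * 8 * 7 * 6 * 5 * 4 * 3
Denominator: 8! = 40320
C(10, 8) = 45


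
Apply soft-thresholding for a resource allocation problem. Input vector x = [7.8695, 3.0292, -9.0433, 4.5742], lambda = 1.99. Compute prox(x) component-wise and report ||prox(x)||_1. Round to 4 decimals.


Soft-thresholding with lambda = 1.99:
prox(7.8695) = sign(7.8695)*max(|7.8695| - 1.99, 0) = 5.8795
prox(3.0292) = sign(3.0292)*max(|3.0292| - 1.99, 0) = 1.0392
prox(-9.0433) = sign(-9.0433)*max(|-9.0433| - 1.99, 0) = -7.0533
prox(4.5742) = sign(4.5742)*max(|4.5742| - 1.99, 0) = 2.5842
prox(x) = [5.8795, 1.0392, -7.0533, 2.5842]
||prox(x)||_1 = 5.8795 + 1.0392 + 7.0533 + 2.5842 = 16.5562


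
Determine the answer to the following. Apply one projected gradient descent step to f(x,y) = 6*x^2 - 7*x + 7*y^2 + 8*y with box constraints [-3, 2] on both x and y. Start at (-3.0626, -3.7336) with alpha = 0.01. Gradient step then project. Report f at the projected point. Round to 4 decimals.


Step 1: Compute gradient at (-3.0626, -3.7336).
grad_x = 2*6*-3.0626 - 7 = -43.7512
grad_y = 2*7*-3.7336 + 8 = -44.2704
Step 2: Gradient step.
x_raw = -3.0626 - 0.01*-43.7512 = -2.6251
y_raw = -3.7336 - 0.01*-44.2704 = -3.2909
Step 3: Project onto [-3, 2].
x_proj = clip(-2.6251) = -2.6251
y_proj = clip(-3.2909) = -3.0
Step 4: Evaluate f.
f(-2.6251, -3.0) = 98.7221


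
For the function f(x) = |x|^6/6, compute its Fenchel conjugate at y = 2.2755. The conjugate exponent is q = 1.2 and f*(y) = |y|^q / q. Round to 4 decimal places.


The conjugate exponent q satisfies 1/p + 1/q = 1.
p = 6, so q = 6/(6 - 1) = 1.2
|y|^q = 2.2755^1.2 = 2.6822
f*(2.2755) = 2.6822 / 1.2 = 2.2352


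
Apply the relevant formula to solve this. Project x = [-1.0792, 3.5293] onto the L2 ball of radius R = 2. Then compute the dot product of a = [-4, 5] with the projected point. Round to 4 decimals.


Step 1: Compute ||x|| (intermediates to 6 decimals).
||x|| = sqrt((-1.0792)^2 + 3.5293^2) = 3.690614
Step 2: Project.
Since ||x|| > R, scale = R/||x|| = 2/3.690614 = 0.541915, proj(x) = scale * x
proj(x) = [-0.584835, 1.912581]
Step 3: Dot product.
a^T * proj(x) = -4*(-0.584835) + 5*1.912581 = 11.9022


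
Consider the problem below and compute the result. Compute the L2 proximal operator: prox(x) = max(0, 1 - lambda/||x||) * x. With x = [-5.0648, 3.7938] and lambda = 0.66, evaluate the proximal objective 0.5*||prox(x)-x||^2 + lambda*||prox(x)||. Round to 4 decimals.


Step 1: Compute ||x||.
||x|| = 6.3281
Step 2: Compute scaling factor.
scale = max(0, 1 - 0.66/6.3281) = 0.8957
Step 3: prox(x) = [-4.5366, 3.3981]
||prox(x)|| = 5.6681
Step 4: Proximal objective.
0.5*||prox-x||^2 = 0.2178
lambda*||prox|| = 3.7409
Total = 3.9588


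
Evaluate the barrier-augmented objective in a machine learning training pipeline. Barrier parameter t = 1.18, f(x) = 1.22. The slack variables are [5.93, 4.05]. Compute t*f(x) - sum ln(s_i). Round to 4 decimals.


Step 1: Compute log-barrier.
ln values: [1.78, 1.3987]
phi = -(1.78 + 1.3987) = -3.1787
Step 2: Compute augmented objective.
t*f(x) = 1.18*1.22 = 1.4396
Total = 1.4396 - 3.1787 = -1.7391


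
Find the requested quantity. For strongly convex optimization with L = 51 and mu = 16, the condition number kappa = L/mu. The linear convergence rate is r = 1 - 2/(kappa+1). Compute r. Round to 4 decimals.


Step 1: Compute the condition number.
kappa = L/mu = 51/16 = 3.1875
Step 2: Compute the convergence rate.
r = 1 - 2/(kappa + 1) = 1 - 2*mu/(L + mu) = (L - mu)/(L + mu) = 35/67 = 0.5224


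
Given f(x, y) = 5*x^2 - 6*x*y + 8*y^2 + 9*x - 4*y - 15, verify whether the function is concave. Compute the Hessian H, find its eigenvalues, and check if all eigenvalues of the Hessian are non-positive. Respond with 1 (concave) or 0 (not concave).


The Hessian of f(x,y) = 5*x^2 - 6*x*y + 8*y^2 + 9*x - 4*y - 15 is:
H = [[10, -6], [-6, 16]]
Trace = 10 + 16 = 26
Determinant = 10*16 - (-6)^2 = 124
Discriminant = (26)^2 - 4*124 = 180.0
Eigenvalues: lambda_1 = 6.2918, lambda_2 = 19.7082
The function is not concave.

0


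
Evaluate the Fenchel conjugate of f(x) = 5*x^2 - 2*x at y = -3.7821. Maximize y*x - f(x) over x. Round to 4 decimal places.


f*(y) = sup_x {y*x - a*x^2 - b*x} = sup_x {(y-b)*x - a*x^2}
FOC: (y - b) - 2a*x = 0 => x* = (y - b)/(2a)
x* = (-3.7821 + 2)/(2*5) = -0.1782
f*(-3.7821) = (y-b)^2/(4a) = (-3.7821 + 2)^2/(4*5)
= 3.1759/20 = 0.1588


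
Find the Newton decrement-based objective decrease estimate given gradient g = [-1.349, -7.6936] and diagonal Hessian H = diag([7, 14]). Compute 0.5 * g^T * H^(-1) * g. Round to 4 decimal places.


Step 1: H is diagonal, so H^(-1) * g = [-0.1927, -0.5495].
Step 2: g^T H^(-1) g = sum_i g_i^2 / H_ii
  = (-1.349)^2/7 + (-7.6936)^2/14
  = 0.26 + 4.228 = 4.4879
Step 3: Objective decrease = 0.5 * g^T H^(-1) g = 2.244


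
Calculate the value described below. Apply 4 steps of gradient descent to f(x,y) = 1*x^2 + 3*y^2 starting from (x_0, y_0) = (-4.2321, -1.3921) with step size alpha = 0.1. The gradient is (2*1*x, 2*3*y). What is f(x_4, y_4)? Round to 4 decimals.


Gradient descent on f(x,y) = 1*x^2 + 3*y^2.
Starting point: (-4.2321, -1.3921), alpha = 0.1
Step 1: grad_x = 2*1*-4.2321 = -8.4642, grad_y = 2*3*-1.3921 = -8.3526
  x_1 = -4.2321 - 0.1*-8.4642 = -3.3857
  y_1 = -1.3921 - 0.1*-8.3526 = -0.5568
Step 2: grad_x = 2*1*-3.3857 = -6.7714, grad_y = 2*3*-0.5568 = -3.341
  x_2 = -3.3857 - 0.1*-6.7714 = -2.7085
  y_2 = -0.5568 - 0.1*-3.341 = -0.2227
Step 3: grad_x = 2*1*-2.7085 = -5.4171, grad_y = 2*3*-0.2227 = -1.3364
  x_3 = -2.7085 - 0.1*-5.4171 = -2.1668
  y_3 = -0.2227 - 0.1*-1.3364 = -0.0891
Step 4: grad_x = 2*1*-2.1668 = -4.3337, grad_y = 2*3*-0.0891 = -0.5346
  x_4 = -2.1668 - 0.1*-4.3337 = -1.7335
  y_4 = -0.0891 - 0.1*-0.5346 = -0.0356
f(-1.7335, -0.0356) = 1*(-1.7335)^2 + 3*(-0.0356)^2 = 3.0087


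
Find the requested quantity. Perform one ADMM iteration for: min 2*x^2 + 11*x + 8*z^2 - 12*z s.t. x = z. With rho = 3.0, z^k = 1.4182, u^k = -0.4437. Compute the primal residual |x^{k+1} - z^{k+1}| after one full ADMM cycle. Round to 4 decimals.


ADMM iteration with rho = 3.0, z^k = 1.4182, u^k = -0.4437
Step 1: x-update.
Minimize 2*x^2 + 11*x + (3.0/2)*(x - 1.4182 - 0.4437)^2
FOC: (2*2 + 3.0)*x = -11 + 3.0*(1.4182 + 0.4437)
x^{k+1} = -0.7735
Step 2: z-update.
Minimize 8*z^2 - 12*z + (3.0/2)*(-0.7735 - z - 0.4437)^2
FOC: (2*8 + 3.0)*z = 12 + 3.0*(-0.7735 - 0.4437)
z^{k+1} = 0.4394
Step 3: u-update.
u^{k+1} = -0.4437 - 0.7735 - 0.4394 = -1.6566
Step 4: Primal residual = |-0.7735 - 0.4394| = 1.2129


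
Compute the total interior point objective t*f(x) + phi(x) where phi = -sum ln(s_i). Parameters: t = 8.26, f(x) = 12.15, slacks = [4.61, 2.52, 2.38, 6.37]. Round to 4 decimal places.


Step 1: Compute log-barrier.
ln values: [1.5282, 0.9243, 0.8671, 1.8516]
phi = -(1.5282 + 0.9243 + 0.8671 + 1.8516) = -5.1712
Step 2: Compute augmented objective.
t*f(x) = 8.26*12.15 = 100.359
Total = 100.359 - 5.1712 = 95.1878


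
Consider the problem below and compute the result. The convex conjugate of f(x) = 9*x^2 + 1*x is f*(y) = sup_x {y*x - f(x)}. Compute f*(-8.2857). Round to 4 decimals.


f*(y) = sup_x {y*x - a*x^2 - b*x} = sup_x {(y-b)*x - a*x^2}
FOC: (y - b) - 2a*x = 0 => x* = (y - b)/(2a)
x* = (-8.2857 - 1)/(2*9) = -0.5159
f*(-8.2857) = (y-b)^2/(4a) = (-8.2857 - 1)^2/(4*9)
= 86.2242/36 = 2.3951


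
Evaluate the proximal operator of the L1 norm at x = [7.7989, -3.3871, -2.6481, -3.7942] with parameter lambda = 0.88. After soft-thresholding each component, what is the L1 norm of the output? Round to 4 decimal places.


Soft-thresholding with lambda = 0.88:
prox(7.7989) = sign(7.7989)*max(|7.7989| - 0.88, 0) = 6.9189
prox(-3.3871) = sign(-3.3871)*max(|-3.3871| - 0.88, 0) = -2.5071
prox(-2.6481) = sign(-2.6481)*max(|-2.6481| - 0.88, 0) = -1.7681
prox(-3.7942) = sign(-3.7942)*max(|-3.7942| - 0.88, 0) = -2.9142
prox(x) = [6.9189, -2.5071, -1.7681, -2.9142]
||prox(x)||_1 = 6.9189 + 2.5071 + 1.7681 + 2.9142 = 14.1083


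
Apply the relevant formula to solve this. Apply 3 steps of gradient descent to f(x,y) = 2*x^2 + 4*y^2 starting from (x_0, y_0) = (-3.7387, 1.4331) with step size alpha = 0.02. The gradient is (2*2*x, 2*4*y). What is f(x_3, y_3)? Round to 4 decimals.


Gradient descent on f(x,y) = 2*x^2 + 4*y^2.
Starting point: (-3.7387, 1.4331), alpha = 0.02
Step 1: grad_x = 2*2*-3.7387 = -14.9548, grad_y = 2*4*1.4331 = 11.4648
  x_1 = -3.7387 - 0.02*-14.9548 = -3.4396
  y_1 = 1.4331 - 0.02*11.4648 = 1.2038
Step 2: grad_x = 2*2*-3.4396 = -13.7584, grad_y = 2*4*1.2038 = 9.6304
  x_2 = -3.4396 - 0.02*-13.7584 = -3.1644
  y_2 = 1.2038 - 0.02*9.6304 = 1.0112
Step 3: grad_x = 2*2*-3.1644 = -12.6577, grad_y = 2*4*1.0112 = 8.0896
  x_3 = -3.1644 - 0.02*-12.6577 = -2.9113
  y_3 = 1.0112 - 0.02*8.0896 = 0.8494
f(-2.9113, 0.8494) = 2*(-2.9113)^2 + 4*0.8494^2 = 19.8371


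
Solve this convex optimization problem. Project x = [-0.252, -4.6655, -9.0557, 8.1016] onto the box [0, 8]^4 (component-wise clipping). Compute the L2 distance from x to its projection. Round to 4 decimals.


Project each component onto [0, 8].
clip(-0.252) = 0.0, clip(-4.6655) = 0.0, clip(-9.0557) = 0.0, clip(8.1016) = 8.0
Projection = [0.0, 0.0, 0.0, 8.0]
Squared diffs: [0.0635, 21.7669, 82.0057, 0.0103]
Distance = sqrt(103.8464) = 10.1905


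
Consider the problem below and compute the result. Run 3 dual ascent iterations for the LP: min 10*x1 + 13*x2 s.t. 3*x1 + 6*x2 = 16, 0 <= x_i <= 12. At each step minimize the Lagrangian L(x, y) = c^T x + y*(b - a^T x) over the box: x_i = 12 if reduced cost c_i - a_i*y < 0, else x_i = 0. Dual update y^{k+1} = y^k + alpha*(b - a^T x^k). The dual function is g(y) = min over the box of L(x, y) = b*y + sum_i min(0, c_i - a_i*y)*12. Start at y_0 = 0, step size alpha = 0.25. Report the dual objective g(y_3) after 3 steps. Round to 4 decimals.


Dual ascent for LP: min 10*x1 + 13*x2, 3*x1 + 6*x2 = 16, 0 <= x_i <= 12
Step 1: y^k = 0.0, reduced costs: (10.0, 13.0)
  x^k = (0.0, 0.0), subgradient = b - a^T x = 16.0
  y^{k+1} = 0.0 + 0.25*16.0 = 4.0
Step 2: y^k = 4.0, reduced costs: (-2.0, -11.0)
  x^k = (12.0, 12.0), subgradient = b - a^T x = -92.0
  y^{k+1} = 4.0 + 0.25*-92.0 = -19.0
Step 3: y^k = -19.0, reduced costs: (67.0, 127.0)
  x^k = (0.0, 0.0), subgradient = b - a^T x = 16.0
  y^{k+1} = -19.0 + 0.25*16.0 = -15.0
Dual objective at y_3 = -15.0: reduced costs (55.0, 103.0), box minimizer x = (0.0, 0.0)
g(y_3) = b*y + (c1 - a1*y)*x1 + (c2 - a2*y)*x2 = 16*(-15.0) + 55.0*0.0 + 103.0*0.0 = -240.0 + 0.0 + 0.0 = -240.0


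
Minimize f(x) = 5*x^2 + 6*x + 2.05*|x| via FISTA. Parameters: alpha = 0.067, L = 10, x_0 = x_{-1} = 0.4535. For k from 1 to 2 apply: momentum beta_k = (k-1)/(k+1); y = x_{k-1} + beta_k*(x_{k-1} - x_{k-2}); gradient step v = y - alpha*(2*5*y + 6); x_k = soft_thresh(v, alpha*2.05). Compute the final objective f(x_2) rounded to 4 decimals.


FISTA on f(x) = 5*x^2 + 6*x + 2.05*|x|
L = 10, alpha = 0.067
Iteration 1: beta = 0.0, y = 0.4535 + 0.0*(0.4535 - 0.4535) = 0.4535
  grad(y) = 10.535, v = y - alpha*grad = -0.2523
  prox(v) = soft_thresh(-0.2523, 0.1374) = -0.115
Iteration 2: beta = 0.3333, y = -0.115 + 0.3333*(-0.115 - 0.4535) = -0.3045
  grad(y) = 2.9551, v = y - alpha*grad = -0.5025
  prox(v) = soft_thresh(-0.5025, 0.1374) = -0.3651
f(x_2) = 5*(-0.3651)^2 + 6*(-0.3651) + 2.05*|-0.3651| = -0.7757


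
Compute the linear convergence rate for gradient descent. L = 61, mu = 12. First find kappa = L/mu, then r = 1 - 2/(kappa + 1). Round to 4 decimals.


Step 1: Compute the condition number.
kappa = L/mu = 61/12 = 5.0833
Step 2: Compute the convergence rate.
r = 1 - 2/(kappa + 1) = 1 - 2*mu/(L + mu) = (L - mu)/(L + mu) = 49/73 = 0.6712


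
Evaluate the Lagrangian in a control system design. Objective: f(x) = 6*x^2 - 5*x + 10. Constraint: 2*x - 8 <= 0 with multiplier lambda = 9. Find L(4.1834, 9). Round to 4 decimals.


Step 1: Evaluate f(x).
f(4.1834) = 6*4.1834^2 - 5*4.1834 + 10 = 94.088
Step 2: Evaluate g(x).
g(4.1834) = 2*4.1834 - 8 = 0.3668
Step 3: Compute Lagrangian.
L = 94.088 + 9*0.3668 = 97.3892


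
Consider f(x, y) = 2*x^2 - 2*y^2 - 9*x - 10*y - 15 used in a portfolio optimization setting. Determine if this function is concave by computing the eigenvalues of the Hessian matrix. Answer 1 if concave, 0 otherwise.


The Hessian of f(x,y) = 2*x^2 - 2*y^2 - 9*x - 10*y - 15 is:
H = [[4, 0], [0, -4]]
Trace = 4 - 4 = 0
Determinant = 4*-4 - (0)^2 = -16
Discriminant = (0)^2 - 4*-16 = 64.0
Eigenvalues: lambda_1 = -4.0, lambda_2 = 4.0
The function is not concave.

0


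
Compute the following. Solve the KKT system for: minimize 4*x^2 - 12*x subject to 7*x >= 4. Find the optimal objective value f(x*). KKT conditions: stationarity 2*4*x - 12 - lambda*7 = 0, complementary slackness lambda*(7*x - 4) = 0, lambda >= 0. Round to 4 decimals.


Step 1: Try lambda = 0 (constraint inactive).
Stationarity: 2*4*x - 12 = 0
x* = 12/(2*4) = 1.5
Check constraint: 7*1.5 = 10.5 >= 4 -- satisfied.
Step 2: Compute optimal value.
f(x*) = 4*1.5^2 - 12*1.5 = -9.0


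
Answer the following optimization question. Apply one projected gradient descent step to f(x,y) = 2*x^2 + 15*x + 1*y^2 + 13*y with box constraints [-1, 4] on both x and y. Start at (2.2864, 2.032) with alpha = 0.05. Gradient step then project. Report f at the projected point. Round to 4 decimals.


Step 1: Compute gradient at (2.2864, 2.032).
grad_x = 2*2*2.2864 + 15 = 24.1456
grad_y = 2*1*2.032 + 13 = 17.064
Step 2: Gradient step.
x_raw = 2.2864 - 0.05*24.1456 = 1.0791
y_raw = 2.032 - 0.05*17.064 = 1.1788
Step 3: Project onto [-1, 4].
x_proj = clip(1.0791) = 1.0791
y_proj = clip(1.1788) = 1.1788
Step 4: Evaluate f.
f(1.0791, 1.1788) = 35.2298


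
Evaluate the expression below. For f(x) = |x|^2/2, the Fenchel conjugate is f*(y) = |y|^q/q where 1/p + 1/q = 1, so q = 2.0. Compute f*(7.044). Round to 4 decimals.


The conjugate exponent q satisfies 1/p + 1/q = 1.
p = 2, so q = 2/(2 - 1) = 2.0
|y|^q = 7.044^2.0 = 49.6179
f*(7.044) = 49.6179 / 2.0 = 24.809


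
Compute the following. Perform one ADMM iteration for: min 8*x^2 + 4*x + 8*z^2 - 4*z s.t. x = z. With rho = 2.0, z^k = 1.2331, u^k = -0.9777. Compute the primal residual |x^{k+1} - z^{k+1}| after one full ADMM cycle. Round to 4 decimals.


ADMM iteration with rho = 2.0, z^k = 1.2331, u^k = -0.9777
Step 1: x-update.
Minimize 8*x^2 + 4*x + (2.0/2)*(x - 1.2331 - 0.9777)^2
FOC: (2*8 + 2.0)*x = -4 + 2.0*(1.2331 + 0.9777)
x^{k+1} = 0.0234
Step 2: z-update.
Minimize 8*z^2 - 4*z + (2.0/2)*(0.0234 - z - 0.9777)^2
FOC: (2*8 + 2.0)*z = 4 + 2.0*(0.0234 - 0.9777)
z^{k+1} = 0.1162
Step 3: u-update.
u^{k+1} = -0.9777 + 0.0234 - 0.1162 = -1.0705
Step 4: Primal residual = |0.0234 - 0.1162| = 0.0928
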